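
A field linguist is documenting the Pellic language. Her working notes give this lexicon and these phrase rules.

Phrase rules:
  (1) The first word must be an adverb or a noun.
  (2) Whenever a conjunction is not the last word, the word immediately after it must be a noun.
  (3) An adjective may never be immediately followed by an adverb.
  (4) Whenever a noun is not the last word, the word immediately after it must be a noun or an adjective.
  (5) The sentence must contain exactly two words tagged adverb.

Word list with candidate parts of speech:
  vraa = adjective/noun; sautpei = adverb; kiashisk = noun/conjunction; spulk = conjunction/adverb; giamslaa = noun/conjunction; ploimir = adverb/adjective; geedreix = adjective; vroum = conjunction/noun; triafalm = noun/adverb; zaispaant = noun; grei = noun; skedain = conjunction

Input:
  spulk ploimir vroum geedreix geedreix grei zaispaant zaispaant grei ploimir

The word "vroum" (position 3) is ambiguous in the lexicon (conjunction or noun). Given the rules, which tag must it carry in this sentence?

noun

Candidates per position — 1:spulk {conjunction,adverb}; 2:ploimir {adverb,adjective}; 3:vroum {conjunction,noun}; 4:geedreix {adjective}; 5:geedreix {adjective}; 6:grei {noun}; 7:zaispaant {noun}; 8:zaispaant {noun}; 9:grei {noun}; 10:ploimir {adverb,adjective}.
Position 1: conjunction is ruled out by rule 1; that leaves adverb.
Position 3: conjunction is ruled out by rule 2; that leaves noun.
Position 10: adverb is ruled out by rule 4; that leaves adjective.
Position 2: adjective is ruled out by rule 5; that leaves adverb.
That leaves exactly one tagging: adverb adverb noun adjective adjective noun noun noun noun adjective.
Check: rule 1 holds; rule 2 holds; rule 3 holds; rule 4 holds; rule 5 holds.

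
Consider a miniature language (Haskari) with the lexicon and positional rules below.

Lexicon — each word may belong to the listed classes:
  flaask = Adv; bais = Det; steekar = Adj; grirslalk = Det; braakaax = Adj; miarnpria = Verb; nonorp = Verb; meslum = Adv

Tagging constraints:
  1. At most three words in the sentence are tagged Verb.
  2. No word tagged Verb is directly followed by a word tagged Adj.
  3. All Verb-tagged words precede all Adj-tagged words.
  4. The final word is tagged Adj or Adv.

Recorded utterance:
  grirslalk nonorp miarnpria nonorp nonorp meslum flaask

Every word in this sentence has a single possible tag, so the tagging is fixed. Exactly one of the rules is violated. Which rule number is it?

1

Fixed tagging: Det Verb Verb Verb Verb Adv Adv.
Rule check: R1 violated, R2 holds, R3 holds, R4 holds.
Only rule 1 fails.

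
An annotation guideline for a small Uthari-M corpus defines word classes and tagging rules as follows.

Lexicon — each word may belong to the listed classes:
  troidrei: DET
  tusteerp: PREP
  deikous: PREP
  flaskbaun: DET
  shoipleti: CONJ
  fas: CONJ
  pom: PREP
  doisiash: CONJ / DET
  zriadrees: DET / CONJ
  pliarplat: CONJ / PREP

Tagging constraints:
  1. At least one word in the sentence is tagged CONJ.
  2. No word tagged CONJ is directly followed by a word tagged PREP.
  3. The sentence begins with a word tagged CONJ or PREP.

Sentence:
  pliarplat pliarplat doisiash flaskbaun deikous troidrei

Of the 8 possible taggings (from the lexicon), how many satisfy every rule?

Candidates per position — 1:pliarplat {CONJ,PREP}; 2:pliarplat {CONJ,PREP}; 3:doisiash {CONJ,DET}; 4:flaskbaun {DET}; 5:deikous {PREP}; 6:troidrei {DET}.
There are 8 candidate sequences in total.
The sequences that satisfy every rule: CONJ CONJ CONJ DET PREP DET; CONJ CONJ DET DET PREP DET; PREP CONJ CONJ DET PREP DET; PREP CONJ DET DET PREP DET; PREP PREP CONJ DET PREP DET.
Count = 5.

5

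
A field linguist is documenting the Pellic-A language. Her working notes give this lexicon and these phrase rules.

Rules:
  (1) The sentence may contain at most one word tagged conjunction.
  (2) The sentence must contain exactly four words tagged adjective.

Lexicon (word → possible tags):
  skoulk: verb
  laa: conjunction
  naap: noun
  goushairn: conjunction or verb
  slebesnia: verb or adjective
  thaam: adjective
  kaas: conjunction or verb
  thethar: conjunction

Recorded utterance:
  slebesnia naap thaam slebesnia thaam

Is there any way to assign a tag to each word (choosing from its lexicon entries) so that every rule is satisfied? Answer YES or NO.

Candidates per position — 1:slebesnia {verb,adjective}; 2:naap {noun}; 3:thaam {adjective}; 4:slebesnia {verb,adjective}; 5:thaam {adjective}.
One satisfying assignment: adjective noun adjective adjective adjective.
Checking: rule 1 satisfied; rule 2 satisfied.

YES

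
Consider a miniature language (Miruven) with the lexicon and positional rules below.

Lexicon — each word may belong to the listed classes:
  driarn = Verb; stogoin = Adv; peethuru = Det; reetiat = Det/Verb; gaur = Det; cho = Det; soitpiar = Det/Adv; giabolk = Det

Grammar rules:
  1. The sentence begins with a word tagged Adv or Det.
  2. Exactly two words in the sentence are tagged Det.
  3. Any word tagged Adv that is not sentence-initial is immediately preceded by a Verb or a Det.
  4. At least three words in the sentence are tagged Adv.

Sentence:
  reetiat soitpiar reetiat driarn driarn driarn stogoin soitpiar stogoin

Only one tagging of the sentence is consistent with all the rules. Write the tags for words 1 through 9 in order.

Det Adv Verb Verb Verb Verb Adv Det Adv

Candidates per position — 1:reetiat {Det,Verb}; 2:soitpiar {Det,Adv}; 3:reetiat {Det,Verb}; 4:driarn {Verb}; 5:driarn {Verb}; 6:driarn {Verb}; 7:stogoin {Adv}; 8:soitpiar {Det,Adv}; 9:stogoin {Adv}.
If word 1 were Verb, no tagging could satisfy rule 1; so word 1 is Det.
If word 8 were Adv, no tagging could satisfy rule 3; so word 8 is Det.
If word 2 were Det, no tagging could satisfy rule 2; so word 2 is Adv.
If word 3 were Det, no tagging could satisfy rule 2; so word 3 is Verb.
So the tagging must be: Det Adv Verb Verb Verb Verb Adv Det Adv.
Checking: rule 1 ✓; rule 2 ✓; rule 3 ✓; rule 4 ✓.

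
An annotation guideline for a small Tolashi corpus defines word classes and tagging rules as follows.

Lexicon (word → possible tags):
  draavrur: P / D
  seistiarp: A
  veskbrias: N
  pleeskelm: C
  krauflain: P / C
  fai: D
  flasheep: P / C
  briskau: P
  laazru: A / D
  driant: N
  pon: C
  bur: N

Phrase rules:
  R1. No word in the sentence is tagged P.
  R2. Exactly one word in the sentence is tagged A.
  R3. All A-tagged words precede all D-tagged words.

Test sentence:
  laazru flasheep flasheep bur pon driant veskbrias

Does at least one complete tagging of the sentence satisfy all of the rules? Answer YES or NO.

Candidates per position — 1:laazru {A,D}; 2:flasheep {P,C}; 3:flasheep {P,C}; 4:bur {N}; 5:pon {C}; 6:driant {N}; 7:veskbrias {N}.
One satisfying assignment: A C C N C N N.
Rule-by-rule: rule 1 satisfied; rule 2 satisfied; rule 3 satisfied.

YES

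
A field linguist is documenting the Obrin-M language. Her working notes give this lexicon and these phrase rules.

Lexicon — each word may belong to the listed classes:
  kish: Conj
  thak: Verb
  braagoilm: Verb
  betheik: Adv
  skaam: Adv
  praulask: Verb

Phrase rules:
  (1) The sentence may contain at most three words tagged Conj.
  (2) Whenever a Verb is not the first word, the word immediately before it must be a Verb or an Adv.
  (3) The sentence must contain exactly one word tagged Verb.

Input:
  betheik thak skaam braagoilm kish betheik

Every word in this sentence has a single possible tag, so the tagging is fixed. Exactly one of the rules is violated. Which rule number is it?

Fixed tagging: Adv Verb Adv Verb Conj Adv.
Applying the rules: R1 ok, R2 ok, R3 fails.
Only rule 3 fails.

3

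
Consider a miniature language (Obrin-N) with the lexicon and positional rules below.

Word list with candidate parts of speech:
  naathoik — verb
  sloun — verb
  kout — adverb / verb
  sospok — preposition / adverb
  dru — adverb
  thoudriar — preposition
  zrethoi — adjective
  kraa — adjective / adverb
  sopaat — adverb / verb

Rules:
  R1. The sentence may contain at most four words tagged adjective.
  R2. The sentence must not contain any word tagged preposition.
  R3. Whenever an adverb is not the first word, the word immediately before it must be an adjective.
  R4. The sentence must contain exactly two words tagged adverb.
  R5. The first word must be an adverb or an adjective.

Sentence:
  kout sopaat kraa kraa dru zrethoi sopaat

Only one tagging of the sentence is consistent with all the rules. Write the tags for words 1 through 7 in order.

Candidates per position — 1:kout {adverb,verb}; 2:sopaat {adverb,verb}; 3:kraa {adjective,adverb}; 4:kraa {adjective,adverb}; 5:dru {adverb}; 6:zrethoi {adjective}; 7:sopaat {adverb,verb}.
If word 1 were verb, no tagging could satisfy rule 5; so word 1 is adverb.
If word 2 were adverb, no tagging could satisfy rule 3; so word 2 is verb.
If word 3 were adverb, no tagging could satisfy rule 3; so word 3 is adjective.
If word 4 were adverb, no tagging could satisfy rule 3; so word 4 is adjective.
If word 7 were adverb, no tagging could satisfy rule 4; so word 7 is verb.
The only consistent sequence is: adverb verb adjective adjective adverb adjective verb.
Verifying each rule — rule 1 satisfied; rule 2 satisfied; rule 3 satisfied; rule 4 satisfied; rule 5 satisfied.

adverb verb adjective adjective adverb adjective verb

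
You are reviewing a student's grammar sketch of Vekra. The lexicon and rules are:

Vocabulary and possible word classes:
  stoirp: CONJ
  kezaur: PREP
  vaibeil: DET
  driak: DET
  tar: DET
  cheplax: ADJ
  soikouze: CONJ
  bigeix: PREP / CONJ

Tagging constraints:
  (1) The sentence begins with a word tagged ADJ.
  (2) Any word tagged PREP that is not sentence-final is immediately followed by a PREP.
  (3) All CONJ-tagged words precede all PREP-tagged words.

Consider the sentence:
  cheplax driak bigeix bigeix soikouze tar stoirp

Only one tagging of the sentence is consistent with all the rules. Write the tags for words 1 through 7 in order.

Candidates per position — 1:cheplax {ADJ}; 2:driak {DET}; 3:bigeix {PREP,CONJ}; 4:bigeix {PREP,CONJ}; 5:soikouze {CONJ}; 6:tar {DET}; 7:stoirp {CONJ}.
Word 3 cannot be PREP — rule 2 would then fail for every completion. It is CONJ.
Word 4 cannot be PREP — rule 2 would then fail for every completion. It is CONJ.
The unique satisfying tagging is: ADJ DET CONJ CONJ CONJ DET CONJ.
Check: rule 1 ✓; rule 2 ✓; rule 3 ✓.

ADJ DET CONJ CONJ CONJ DET CONJ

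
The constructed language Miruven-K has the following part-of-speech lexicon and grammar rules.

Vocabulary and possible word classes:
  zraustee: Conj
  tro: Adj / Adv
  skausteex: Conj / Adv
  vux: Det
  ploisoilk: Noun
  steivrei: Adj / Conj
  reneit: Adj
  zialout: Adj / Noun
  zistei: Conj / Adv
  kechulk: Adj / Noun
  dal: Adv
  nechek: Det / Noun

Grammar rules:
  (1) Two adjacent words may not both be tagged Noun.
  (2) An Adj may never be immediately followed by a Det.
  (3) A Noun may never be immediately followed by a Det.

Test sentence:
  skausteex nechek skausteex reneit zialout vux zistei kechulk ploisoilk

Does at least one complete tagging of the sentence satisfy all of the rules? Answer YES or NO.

Candidates per position — 1:skausteex {Conj,Adv}; 2:nechek {Det,Noun}; 3:skausteex {Conj,Adv}; 4:reneit {Adj}; 5:zialout {Adj,Noun}; 6:vux {Det}; 7:zistei {Conj,Adv}; 8:kechulk {Adj,Noun}; 9:ploisoilk {Noun}.
Every candidate sequence violates at least one rule; no consistent tagging exists.

NO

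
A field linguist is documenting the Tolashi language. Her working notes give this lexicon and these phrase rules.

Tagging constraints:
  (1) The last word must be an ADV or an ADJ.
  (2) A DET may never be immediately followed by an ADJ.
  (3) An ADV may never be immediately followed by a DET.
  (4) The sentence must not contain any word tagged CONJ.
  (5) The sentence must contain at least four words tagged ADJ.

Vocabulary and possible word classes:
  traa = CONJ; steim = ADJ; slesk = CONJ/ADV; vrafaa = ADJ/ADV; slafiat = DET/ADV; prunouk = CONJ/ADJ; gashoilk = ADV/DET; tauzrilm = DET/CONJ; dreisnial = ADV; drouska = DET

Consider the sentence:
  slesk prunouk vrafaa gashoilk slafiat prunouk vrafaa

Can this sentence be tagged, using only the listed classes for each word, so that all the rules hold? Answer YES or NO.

YES

Candidates per position — 1:slesk {CONJ,ADV}; 2:prunouk {CONJ,ADJ}; 3:vrafaa {ADJ,ADV}; 4:gashoilk {ADV,DET}; 5:slafiat {DET,ADV}; 6:prunouk {CONJ,ADJ}; 7:vrafaa {ADJ,ADV}.
One satisfying assignment: ADV ADJ ADJ DET ADV ADJ ADJ.
Verifying each rule — rule 1 satisfied; rule 2 satisfied; rule 3 satisfied; rule 4 satisfied; rule 5 satisfied.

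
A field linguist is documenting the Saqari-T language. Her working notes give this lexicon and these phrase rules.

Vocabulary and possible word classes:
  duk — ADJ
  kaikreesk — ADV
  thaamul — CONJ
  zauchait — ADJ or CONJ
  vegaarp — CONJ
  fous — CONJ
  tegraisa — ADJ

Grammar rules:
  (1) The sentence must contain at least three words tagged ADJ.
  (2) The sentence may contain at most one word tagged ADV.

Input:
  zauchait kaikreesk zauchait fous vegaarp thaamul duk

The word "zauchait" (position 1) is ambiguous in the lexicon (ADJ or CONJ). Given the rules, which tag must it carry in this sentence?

Candidates per position — 1:zauchait {ADJ,CONJ}; 2:kaikreesk {ADV}; 3:zauchait {ADJ,CONJ}; 4:fous {CONJ}; 5:vegaarp {CONJ}; 6:thaamul {CONJ}; 7:duk {ADJ}.
Word 1 cannot be CONJ — rule 1 would then fail for every completion. It is ADJ.
Word 3 cannot be CONJ — rule 1 would then fail for every completion. It is ADJ.
So the tagging must be: ADJ ADV ADJ CONJ CONJ CONJ ADJ.
Checking: rule 1 holds; rule 2 holds.

ADJ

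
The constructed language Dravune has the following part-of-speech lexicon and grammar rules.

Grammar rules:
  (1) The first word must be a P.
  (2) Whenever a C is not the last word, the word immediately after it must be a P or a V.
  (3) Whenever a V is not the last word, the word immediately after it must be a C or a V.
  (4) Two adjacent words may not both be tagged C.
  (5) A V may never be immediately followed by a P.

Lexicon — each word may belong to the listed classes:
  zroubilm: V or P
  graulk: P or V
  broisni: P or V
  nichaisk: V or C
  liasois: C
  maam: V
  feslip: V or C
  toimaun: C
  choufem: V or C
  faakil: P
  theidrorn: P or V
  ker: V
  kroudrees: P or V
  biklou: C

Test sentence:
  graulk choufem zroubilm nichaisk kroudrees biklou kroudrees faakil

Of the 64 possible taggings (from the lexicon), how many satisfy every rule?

9

Candidates per position — 1:graulk {P,V}; 2:choufem {V,C}; 3:zroubilm {V,P}; 4:nichaisk {V,C}; 5:kroudrees {P,V}; 6:biklou {C}; 7:kroudrees {P,V}; 8:faakil {P}.
There are 64 candidate sequences in total.
Checking each against the rules leaves 9 sequences.
Count = 9.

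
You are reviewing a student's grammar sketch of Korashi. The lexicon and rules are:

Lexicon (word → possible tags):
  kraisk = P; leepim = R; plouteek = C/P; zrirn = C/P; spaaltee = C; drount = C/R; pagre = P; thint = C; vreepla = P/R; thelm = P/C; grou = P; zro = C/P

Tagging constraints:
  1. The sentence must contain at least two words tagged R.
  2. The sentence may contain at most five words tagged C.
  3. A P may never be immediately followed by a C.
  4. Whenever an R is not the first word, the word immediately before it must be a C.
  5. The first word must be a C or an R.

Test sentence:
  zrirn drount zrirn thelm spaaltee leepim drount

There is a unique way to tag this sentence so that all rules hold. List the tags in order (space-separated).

C R C C C R C

Candidates per position — 1:zrirn {C,P}; 2:drount {C,R}; 3:zrirn {C,P}; 4:thelm {P,C}; 5:spaaltee {C}; 6:leepim {R}; 7:drount {C,R}.
Word 1 cannot be P — rule 5 would then fail for every completion. It is C.
Word 3 cannot be P — rule 3 would then fail for every completion. It is C.
Word 4 cannot be P — rule 3 would then fail for every completion. It is C.
Word 7 cannot be R — rule 4 would then fail for every completion. It is C.
Word 2 cannot be C — rule 1 would then fail for every completion. It is R.
The only consistent sequence is: C R C C C R C.
Verifying each rule — rule 1 ok; rule 2 ok; rule 3 ok; rule 4 ok; rule 5 ok.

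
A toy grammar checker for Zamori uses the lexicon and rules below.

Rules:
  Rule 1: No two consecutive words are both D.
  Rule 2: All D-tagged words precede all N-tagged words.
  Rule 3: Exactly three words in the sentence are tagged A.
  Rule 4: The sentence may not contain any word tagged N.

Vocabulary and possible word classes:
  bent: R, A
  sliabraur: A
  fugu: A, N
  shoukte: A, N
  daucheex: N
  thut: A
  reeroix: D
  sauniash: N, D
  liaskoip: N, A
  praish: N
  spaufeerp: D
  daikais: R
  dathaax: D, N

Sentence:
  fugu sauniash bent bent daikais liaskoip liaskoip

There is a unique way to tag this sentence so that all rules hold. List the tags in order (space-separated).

Candidates per position — 1:fugu {A,N}; 2:sauniash {N,D}; 3:bent {R,A}; 4:bent {R,A}; 5:daikais {R}; 6:liaskoip {N,A}; 7:liaskoip {N,A}.
Word 1 cannot be N — rule 4 would then fail for every completion. It is A.
Word 2 cannot be N — rule 4 would then fail for every completion. It is D.
Word 6 cannot be N — rule 4 would then fail for every completion. It is A.
Word 7 cannot be N — rule 4 would then fail for every completion. It is A.
Word 3 cannot be A — rule 3 would then fail for every completion. It is R.
Word 4 cannot be A — rule 3 would then fail for every completion. It is R.
That leaves exactly one tagging: A D R R R A A.
Rule-by-rule: rule 1 ok; rule 2 ok; rule 3 ok; rule 4 ok.

A D R R R A A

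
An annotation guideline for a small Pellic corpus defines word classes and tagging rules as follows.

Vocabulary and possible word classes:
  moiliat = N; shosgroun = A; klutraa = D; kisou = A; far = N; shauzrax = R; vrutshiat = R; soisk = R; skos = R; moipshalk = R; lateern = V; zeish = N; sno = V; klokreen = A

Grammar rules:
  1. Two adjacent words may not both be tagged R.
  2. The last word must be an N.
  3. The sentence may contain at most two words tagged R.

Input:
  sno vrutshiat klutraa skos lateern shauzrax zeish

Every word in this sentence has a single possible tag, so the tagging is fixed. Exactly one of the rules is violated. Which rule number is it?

Fixed tagging: V R D R V R N.
Applying the rules: R1 ✓, R2 ✓, R3 ✗.
Only rule 3 fails.

3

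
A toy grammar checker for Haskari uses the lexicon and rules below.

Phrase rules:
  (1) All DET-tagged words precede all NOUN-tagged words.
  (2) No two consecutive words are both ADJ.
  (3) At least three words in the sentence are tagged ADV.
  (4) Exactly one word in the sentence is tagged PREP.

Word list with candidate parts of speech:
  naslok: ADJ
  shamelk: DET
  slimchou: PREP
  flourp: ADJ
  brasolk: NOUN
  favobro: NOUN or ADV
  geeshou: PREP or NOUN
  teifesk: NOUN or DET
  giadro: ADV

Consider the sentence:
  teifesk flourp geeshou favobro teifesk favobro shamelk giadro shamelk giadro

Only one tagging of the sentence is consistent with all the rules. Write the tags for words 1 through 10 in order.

Candidates per position — 1:teifesk {NOUN,DET}; 2:flourp {ADJ}; 3:geeshou {PREP,NOUN}; 4:favobro {NOUN,ADV}; 5:teifesk {NOUN,DET}; 6:favobro {NOUN,ADV}; 7:shamelk {DET}; 8:giadro {ADV}; 9:shamelk {DET}; 10:giadro {ADV}.
Position 1: NOUN is ruled out by rule 1; that leaves DET.
Position 3: NOUN is ruled out by rule 1; that leaves PREP.
Position 4: NOUN is ruled out by rule 1; that leaves ADV.
Position 5: NOUN is ruled out by rule 1; that leaves DET.
Position 6: NOUN is ruled out by rule 1; that leaves ADV.
That leaves exactly one tagging: DET ADJ PREP ADV DET ADV DET ADV DET ADV.
Checking: rule 1 ✓; rule 2 ✓; rule 3 ✓; rule 4 ✓.

DET ADJ PREP ADV DET ADV DET ADV DET ADV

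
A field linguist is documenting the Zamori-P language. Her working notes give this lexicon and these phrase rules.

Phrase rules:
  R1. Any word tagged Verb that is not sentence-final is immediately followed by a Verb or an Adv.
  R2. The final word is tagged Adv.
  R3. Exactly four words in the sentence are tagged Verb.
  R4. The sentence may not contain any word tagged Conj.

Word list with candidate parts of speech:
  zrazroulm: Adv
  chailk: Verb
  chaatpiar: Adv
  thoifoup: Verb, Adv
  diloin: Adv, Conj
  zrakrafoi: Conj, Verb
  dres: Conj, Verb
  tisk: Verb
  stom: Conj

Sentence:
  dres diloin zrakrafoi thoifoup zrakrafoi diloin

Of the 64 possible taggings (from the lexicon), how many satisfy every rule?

1

Candidates per position — 1:dres {Conj,Verb}; 2:diloin {Adv,Conj}; 3:zrakrafoi {Conj,Verb}; 4:thoifoup {Verb,Adv}; 5:zrakrafoi {Conj,Verb}; 6:diloin {Adv,Conj}.
There are 64 candidate sequences in total.
The sequences that satisfy every rule: Verb Adv Verb Verb Verb Adv.
Count = 1.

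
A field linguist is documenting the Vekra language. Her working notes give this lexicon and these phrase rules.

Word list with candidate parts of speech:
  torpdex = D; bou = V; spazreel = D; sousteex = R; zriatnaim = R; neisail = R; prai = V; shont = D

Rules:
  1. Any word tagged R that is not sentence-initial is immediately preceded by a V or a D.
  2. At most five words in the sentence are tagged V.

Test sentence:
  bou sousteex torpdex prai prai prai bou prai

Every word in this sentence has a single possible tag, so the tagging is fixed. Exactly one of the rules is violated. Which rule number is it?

Fixed tagging: V R D V V V V V.
Applying the rules: R1 holds, R2 violated.
Only rule 2 fails.

2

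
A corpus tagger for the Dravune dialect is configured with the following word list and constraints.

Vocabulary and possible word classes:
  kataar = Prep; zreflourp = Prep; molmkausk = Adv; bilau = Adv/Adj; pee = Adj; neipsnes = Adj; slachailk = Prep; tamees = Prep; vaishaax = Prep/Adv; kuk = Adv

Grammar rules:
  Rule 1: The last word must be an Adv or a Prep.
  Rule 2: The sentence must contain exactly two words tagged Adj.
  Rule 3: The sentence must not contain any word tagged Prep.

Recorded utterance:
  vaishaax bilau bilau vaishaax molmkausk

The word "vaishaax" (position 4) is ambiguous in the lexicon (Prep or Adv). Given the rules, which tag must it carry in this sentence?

Adv

Candidates per position — 1:vaishaax {Prep,Adv}; 2:bilau {Adv,Adj}; 3:bilau {Adv,Adj}; 4:vaishaax {Prep,Adv}; 5:molmkausk {Adv}.
If word 1 were Prep, no tagging could satisfy rule 3; so word 1 is Adv.
If word 2 were Adv, no tagging could satisfy rule 2; so word 2 is Adj.
If word 3 were Adv, no tagging could satisfy rule 2; so word 3 is Adj.
If word 4 were Prep, no tagging could satisfy rule 3; so word 4 is Adv.
The unique satisfying tagging is: Adv Adj Adj Adv Adv.
Check: rule 1 holds; rule 2 holds; rule 3 holds.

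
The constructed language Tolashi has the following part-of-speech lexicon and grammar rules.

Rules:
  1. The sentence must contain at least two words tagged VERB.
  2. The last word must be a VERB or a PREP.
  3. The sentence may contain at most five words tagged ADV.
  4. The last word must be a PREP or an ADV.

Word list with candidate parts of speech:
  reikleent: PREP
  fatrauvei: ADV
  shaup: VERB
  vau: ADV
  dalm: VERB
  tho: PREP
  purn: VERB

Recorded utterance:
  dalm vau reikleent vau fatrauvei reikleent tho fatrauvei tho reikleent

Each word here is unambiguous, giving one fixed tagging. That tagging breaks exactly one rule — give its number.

1

Fixed tagging: VERB ADV PREP ADV ADV PREP PREP ADV PREP PREP.
Checking each rule: R1 violated, R2 holds, R3 holds, R4 holds.
Only rule 1 fails.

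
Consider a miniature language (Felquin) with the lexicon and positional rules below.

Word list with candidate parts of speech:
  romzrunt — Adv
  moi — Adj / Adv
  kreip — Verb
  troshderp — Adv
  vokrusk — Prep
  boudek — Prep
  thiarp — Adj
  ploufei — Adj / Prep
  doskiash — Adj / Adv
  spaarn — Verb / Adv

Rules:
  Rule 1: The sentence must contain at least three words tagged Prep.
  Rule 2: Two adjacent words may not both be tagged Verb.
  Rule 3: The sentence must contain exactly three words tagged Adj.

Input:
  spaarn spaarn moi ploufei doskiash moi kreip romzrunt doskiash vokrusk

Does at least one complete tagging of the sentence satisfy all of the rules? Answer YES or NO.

Candidates per position — 1:spaarn {Verb,Adv}; 2:spaarn {Verb,Adv}; 3:moi {Adj,Adv}; 4:ploufei {Adj,Prep}; 5:doskiash {Adj,Adv}; 6:moi {Adj,Adv}; 7:kreip {Verb}; 8:romzrunt {Adv}; 9:doskiash {Adj,Adv}; 10:vokrusk {Prep}.
Rule 1 cannot be satisfied by any choice of tags from the lexicon.
So there is no consistent tagging.

NO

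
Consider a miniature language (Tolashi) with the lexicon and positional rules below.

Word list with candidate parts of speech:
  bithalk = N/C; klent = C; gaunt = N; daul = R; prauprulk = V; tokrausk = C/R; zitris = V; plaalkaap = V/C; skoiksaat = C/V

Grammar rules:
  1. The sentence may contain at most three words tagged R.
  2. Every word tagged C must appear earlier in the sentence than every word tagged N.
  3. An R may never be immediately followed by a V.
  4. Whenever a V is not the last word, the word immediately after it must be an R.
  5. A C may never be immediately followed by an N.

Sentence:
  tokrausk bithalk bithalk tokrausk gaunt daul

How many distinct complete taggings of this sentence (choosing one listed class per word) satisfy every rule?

Candidates per position — 1:tokrausk {C,R}; 2:bithalk {N,C}; 3:bithalk {N,C}; 4:tokrausk {C,R}; 5:gaunt {N}; 6:daul {R}.
There are 16 candidate sequences in total.
The sequences that satisfy every rule: C C C R N R; R N N R N R; R C C R N R.
Count = 3.

3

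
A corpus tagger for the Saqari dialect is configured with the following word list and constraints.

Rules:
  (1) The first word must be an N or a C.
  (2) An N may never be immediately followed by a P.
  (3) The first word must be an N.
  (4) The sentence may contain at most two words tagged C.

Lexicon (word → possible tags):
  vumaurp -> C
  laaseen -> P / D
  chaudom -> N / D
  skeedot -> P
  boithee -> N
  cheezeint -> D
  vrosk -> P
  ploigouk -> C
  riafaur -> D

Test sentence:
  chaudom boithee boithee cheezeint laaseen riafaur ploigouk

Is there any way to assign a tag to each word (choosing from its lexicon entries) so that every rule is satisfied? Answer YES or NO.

Candidates per position — 1:chaudom {N,D}; 2:boithee {N}; 3:boithee {N}; 4:cheezeint {D}; 5:laaseen {P,D}; 6:riafaur {D}; 7:ploigouk {C}.
One satisfying assignment: N N N D P D C.
Verifying each rule — rule 1 ok; rule 2 ok; rule 3 ok; rule 4 ok.

YES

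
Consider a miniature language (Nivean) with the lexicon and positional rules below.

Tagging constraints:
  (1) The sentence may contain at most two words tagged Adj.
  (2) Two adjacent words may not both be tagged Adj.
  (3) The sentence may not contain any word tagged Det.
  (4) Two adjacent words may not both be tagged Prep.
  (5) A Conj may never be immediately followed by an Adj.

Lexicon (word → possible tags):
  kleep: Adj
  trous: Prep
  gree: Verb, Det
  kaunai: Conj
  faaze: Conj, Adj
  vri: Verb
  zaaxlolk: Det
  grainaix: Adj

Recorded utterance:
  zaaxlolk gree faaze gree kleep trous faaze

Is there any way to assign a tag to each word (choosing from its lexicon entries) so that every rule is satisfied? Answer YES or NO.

NO

Candidates per position — 1:zaaxlolk {Det}; 2:gree {Verb,Det}; 3:faaze {Conj,Adj}; 4:gree {Verb,Det}; 5:kleep {Adj}; 6:trous {Prep}; 7:faaze {Conj,Adj}.
Rule 3 cannot be satisfied by any choice of tags from the lexicon.
So there is no consistent tagging.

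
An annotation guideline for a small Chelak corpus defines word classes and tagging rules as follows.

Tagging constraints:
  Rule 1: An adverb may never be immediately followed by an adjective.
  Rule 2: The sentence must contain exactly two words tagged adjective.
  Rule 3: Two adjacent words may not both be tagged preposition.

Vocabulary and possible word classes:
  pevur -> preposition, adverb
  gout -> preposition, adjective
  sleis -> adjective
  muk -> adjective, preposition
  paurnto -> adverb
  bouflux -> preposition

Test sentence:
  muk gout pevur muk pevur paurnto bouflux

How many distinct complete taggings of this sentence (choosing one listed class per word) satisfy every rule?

Candidates per position — 1:muk {adjective,preposition}; 2:gout {preposition,adjective}; 3:pevur {preposition,adverb}; 4:muk {adjective,preposition}; 5:pevur {preposition,adverb}; 6:paurnto {adverb}; 7:bouflux {preposition}.
There are 32 candidate sequences in total.
The sequences that satisfy every rule: adjective adjective adverb preposition adverb adverb preposition; preposition adjective preposition adjective preposition adverb preposition; preposition adjective preposition adjective adverb adverb preposition.
Count = 3.

3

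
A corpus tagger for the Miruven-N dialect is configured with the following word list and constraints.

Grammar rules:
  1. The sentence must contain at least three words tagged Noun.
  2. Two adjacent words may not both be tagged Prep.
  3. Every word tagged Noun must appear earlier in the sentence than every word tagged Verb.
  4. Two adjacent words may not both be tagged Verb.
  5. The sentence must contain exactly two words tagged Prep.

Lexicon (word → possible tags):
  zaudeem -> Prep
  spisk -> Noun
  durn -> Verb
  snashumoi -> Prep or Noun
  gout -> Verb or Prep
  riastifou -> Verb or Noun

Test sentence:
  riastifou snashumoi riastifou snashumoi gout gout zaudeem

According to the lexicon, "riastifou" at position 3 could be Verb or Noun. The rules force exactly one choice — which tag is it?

Noun

Candidates per position — 1:riastifou {Verb,Noun}; 2:snashumoi {Prep,Noun}; 3:riastifou {Verb,Noun}; 4:snashumoi {Prep,Noun}; 5:gout {Verb,Prep}; 6:gout {Verb,Prep}; 7:zaudeem {Prep}.
Word 6 cannot be Prep — rule 2 would then fail for every completion. It is Verb.
Word 5 cannot be Verb — rule 4 would then fail for every completion. It is Prep.
Word 2 cannot be Prep — rule 5 would then fail for every completion. It is Noun.
Word 4 cannot be Prep — rule 2 would then fail for every completion. It is Noun.
Word 1 cannot be Verb — rule 3 would then fail for every completion. It is Noun.
Word 3 cannot be Verb — rule 3 would then fail for every completion. It is Noun.
That leaves exactly one tagging: Noun Noun Noun Noun Prep Verb Prep.
Checking: rule 1 satisfied; rule 2 satisfied; rule 3 satisfied; rule 4 satisfied; rule 5 satisfied.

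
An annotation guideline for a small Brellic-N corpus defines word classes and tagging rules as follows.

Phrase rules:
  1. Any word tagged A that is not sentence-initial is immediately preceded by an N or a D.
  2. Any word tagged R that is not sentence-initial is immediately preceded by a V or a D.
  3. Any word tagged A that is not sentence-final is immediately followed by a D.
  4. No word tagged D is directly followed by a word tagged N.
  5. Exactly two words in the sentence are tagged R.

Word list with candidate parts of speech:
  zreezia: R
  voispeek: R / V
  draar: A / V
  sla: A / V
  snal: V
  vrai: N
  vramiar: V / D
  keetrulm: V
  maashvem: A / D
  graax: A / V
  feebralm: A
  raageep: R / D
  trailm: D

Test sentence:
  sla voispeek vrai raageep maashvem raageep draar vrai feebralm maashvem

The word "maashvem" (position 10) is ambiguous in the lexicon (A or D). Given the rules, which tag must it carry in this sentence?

D

Candidates per position — 1:sla {A,V}; 2:voispeek {R,V}; 3:vrai {N}; 4:raageep {R,D}; 5:maashvem {A,D}; 6:raageep {R,D}; 7:draar {A,V}; 8:vrai {N}; 9:feebralm {A}; 10:maashvem {A,D}.
If word 1 were A, no tagging could satisfy rule 3; so word 1 is V.
If word 4 were R, no tagging could satisfy rule 2; so word 4 is D.
If word 6 were D, no tagging could satisfy rule 5; so word 6 is R.
If word 7 were A, no tagging could satisfy rule 1; so word 7 is V.
If word 10 were A, no tagging could satisfy rule 1; so word 10 is D.
If word 2 were V, no tagging could satisfy rule 5; so word 2 is R.
If word 5 were A, no tagging could satisfy rule 2; so word 5 is D.
That leaves exactly one tagging: V R N D D R V N A D.
Rule-by-rule: rule 1 satisfied; rule 2 satisfied; rule 3 satisfied; rule 4 satisfied; rule 5 satisfied.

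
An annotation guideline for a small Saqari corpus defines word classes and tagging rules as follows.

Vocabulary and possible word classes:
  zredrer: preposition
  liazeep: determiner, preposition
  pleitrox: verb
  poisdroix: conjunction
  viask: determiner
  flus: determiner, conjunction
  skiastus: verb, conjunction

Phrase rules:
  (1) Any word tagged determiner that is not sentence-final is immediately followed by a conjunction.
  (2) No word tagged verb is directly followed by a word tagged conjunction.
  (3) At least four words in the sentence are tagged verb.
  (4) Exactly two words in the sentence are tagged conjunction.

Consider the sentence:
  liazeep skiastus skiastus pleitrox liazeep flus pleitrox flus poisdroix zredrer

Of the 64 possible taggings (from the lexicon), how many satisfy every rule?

Candidates per position — 1:liazeep {determiner,preposition}; 2:skiastus {verb,conjunction}; 3:skiastus {verb,conjunction}; 4:pleitrox {verb}; 5:liazeep {determiner,preposition}; 6:flus {determiner,conjunction}; 7:pleitrox {verb}; 8:flus {determiner,conjunction}; 9:poisdroix {conjunction}; 10:zredrer {preposition}.
There are 64 candidate sequences in total.
The sequences that satisfy every rule: preposition verb verb verb determiner conjunction verb determiner conjunction preposition; preposition verb verb verb preposition conjunction verb determiner conjunction preposition.
Count = 2.

2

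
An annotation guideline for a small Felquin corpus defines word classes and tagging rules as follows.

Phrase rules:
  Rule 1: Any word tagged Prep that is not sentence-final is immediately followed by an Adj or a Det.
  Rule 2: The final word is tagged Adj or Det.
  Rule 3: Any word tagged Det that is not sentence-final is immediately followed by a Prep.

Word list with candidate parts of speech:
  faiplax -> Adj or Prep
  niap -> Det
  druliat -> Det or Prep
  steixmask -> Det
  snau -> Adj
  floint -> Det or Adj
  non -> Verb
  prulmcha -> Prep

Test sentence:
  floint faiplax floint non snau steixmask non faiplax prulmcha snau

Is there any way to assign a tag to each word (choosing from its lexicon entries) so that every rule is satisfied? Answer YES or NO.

NO

Candidates per position — 1:floint {Det,Adj}; 2:faiplax {Adj,Prep}; 3:floint {Det,Adj}; 4:non {Verb}; 5:snau {Adj}; 6:steixmask {Det}; 7:non {Verb}; 8:faiplax {Adj,Prep}; 9:prulmcha {Prep}; 10:snau {Adj}.
Rule 3 cannot be satisfied by any choice of tags from the lexicon.
So there is no consistent tagging.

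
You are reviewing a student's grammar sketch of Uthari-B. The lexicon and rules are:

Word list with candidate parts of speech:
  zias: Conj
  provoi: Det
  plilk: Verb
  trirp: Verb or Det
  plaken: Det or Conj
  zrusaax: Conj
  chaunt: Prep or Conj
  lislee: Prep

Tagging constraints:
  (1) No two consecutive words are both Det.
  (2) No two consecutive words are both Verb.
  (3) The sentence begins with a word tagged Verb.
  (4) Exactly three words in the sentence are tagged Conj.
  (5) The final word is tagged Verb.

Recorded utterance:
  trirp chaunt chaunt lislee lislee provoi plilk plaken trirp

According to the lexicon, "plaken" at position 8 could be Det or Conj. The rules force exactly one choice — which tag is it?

Conj

Candidates per position — 1:trirp {Verb,Det}; 2:chaunt {Prep,Conj}; 3:chaunt {Prep,Conj}; 4:lislee {Prep}; 5:lislee {Prep}; 6:provoi {Det}; 7:plilk {Verb}; 8:plaken {Det,Conj}; 9:trirp {Verb,Det}.
If word 1 were Det, no tagging could satisfy rule 3; so word 1 is Verb.
If word 2 were Prep, no tagging could satisfy rule 4; so word 2 is Conj.
If word 3 were Prep, no tagging could satisfy rule 4; so word 3 is Conj.
If word 8 were Det, no tagging could satisfy rule 4; so word 8 is Conj.
If word 9 were Det, no tagging could satisfy rule 5; so word 9 is Verb.
So the tagging must be: Verb Conj Conj Prep Prep Det Verb Conj Verb.
Check: rule 1 ok; rule 2 ok; rule 3 ok; rule 4 ok; rule 5 ok.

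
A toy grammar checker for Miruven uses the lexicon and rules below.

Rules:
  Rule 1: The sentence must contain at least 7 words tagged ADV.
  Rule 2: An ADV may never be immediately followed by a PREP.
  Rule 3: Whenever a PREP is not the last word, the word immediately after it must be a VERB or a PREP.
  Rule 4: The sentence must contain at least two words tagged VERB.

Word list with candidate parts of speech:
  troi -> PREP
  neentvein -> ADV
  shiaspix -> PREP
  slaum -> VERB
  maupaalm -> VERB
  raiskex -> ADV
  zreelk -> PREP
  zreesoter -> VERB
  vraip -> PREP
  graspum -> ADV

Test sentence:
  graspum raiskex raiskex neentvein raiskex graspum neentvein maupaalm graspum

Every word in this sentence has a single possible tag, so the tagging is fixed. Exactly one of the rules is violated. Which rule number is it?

4

Fixed tagging: ADV ADV ADV ADV ADV ADV ADV VERB ADV.
Rule check: R1 ✓, R2 ✓, R3 ✓, R4 ✗.
Only rule 4 fails.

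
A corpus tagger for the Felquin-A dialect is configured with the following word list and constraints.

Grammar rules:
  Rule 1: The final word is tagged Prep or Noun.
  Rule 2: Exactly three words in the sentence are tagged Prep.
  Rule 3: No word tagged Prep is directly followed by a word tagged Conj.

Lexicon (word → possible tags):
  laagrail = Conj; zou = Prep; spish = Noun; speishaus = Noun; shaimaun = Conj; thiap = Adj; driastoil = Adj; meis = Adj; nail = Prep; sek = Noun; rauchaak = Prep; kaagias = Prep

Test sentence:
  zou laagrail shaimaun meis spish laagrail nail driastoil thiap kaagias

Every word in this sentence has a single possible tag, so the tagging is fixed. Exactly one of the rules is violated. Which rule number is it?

3

Fixed tagging: Prep Conj Conj Adj Noun Conj Prep Adj Adj Prep.
Rule check: R1 ok, R2 ok, R3 fails.
Only rule 3 fails.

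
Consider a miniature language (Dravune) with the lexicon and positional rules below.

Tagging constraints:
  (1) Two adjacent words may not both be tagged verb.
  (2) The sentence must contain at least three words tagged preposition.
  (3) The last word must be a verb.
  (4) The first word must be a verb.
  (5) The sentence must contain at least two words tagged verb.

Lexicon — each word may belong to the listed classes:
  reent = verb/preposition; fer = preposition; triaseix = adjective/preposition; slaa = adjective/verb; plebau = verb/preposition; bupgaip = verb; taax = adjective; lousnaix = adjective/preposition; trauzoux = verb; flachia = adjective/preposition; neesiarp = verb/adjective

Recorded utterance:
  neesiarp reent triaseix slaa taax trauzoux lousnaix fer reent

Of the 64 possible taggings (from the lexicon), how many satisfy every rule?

6

Candidates per position — 1:neesiarp {verb,adjective}; 2:reent {verb,preposition}; 3:triaseix {adjective,preposition}; 4:slaa {adjective,verb}; 5:taax {adjective}; 6:trauzoux {verb}; 7:lousnaix {adjective,preposition}; 8:fer {preposition}; 9:reent {verb,preposition}.
There are 64 candidate sequences in total.
Checking each against the rules leaves 6 sequences.
Count = 6.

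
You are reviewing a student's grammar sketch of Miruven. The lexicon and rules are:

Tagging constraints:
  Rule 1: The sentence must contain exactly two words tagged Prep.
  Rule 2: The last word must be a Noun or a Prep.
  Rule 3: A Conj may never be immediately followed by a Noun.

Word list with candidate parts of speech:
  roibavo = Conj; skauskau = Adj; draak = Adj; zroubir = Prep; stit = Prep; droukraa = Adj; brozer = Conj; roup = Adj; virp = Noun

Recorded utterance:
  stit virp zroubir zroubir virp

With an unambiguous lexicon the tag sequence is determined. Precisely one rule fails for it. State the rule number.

Fixed tagging: Prep Noun Prep Prep Noun.
Rule check: R1 fails, R2 ok, R3 ok.
Only rule 1 fails.

1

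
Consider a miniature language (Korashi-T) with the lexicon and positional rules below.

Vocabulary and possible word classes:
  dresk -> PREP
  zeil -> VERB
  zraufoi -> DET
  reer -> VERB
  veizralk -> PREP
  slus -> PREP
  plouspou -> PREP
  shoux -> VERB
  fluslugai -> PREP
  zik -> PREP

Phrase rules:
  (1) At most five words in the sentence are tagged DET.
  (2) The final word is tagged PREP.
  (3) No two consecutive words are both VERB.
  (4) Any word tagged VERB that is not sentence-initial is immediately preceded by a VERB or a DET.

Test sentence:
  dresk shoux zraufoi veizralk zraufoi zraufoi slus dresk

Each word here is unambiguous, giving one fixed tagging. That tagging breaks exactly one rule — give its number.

Fixed tagging: PREP VERB DET PREP DET DET PREP PREP.
Checking each rule: R1 ok, R2 ok, R3 ok, R4 fails.
Only rule 4 fails.

4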